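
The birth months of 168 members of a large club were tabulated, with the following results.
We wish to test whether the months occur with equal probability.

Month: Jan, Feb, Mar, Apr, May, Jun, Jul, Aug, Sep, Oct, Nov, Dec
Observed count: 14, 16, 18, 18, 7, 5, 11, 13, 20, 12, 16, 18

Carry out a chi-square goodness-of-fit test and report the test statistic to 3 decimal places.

16.857

Expected count for each of the 12 categories: 168/12 = 14.
Jan: (14 − 14)²/14 = 0/14 = 0.0000
Feb: (16 − 14)²/14 = 4/14 = 0.2857
Mar: (18 − 14)²/14 = 16/14 = 1.1429
Apr: (18 − 14)²/14 = 16/14 = 1.1429
May: (7 − 14)²/14 = 49/14 = 3.5000
Jun: (5 − 14)²/14 = 81/14 = 5.7857
Jul: (11 − 14)²/14 = 9/14 = 0.6429
Aug: (13 − 14)²/14 = 1/14 = 0.0714
Sep: (20 − 14)²/14 = 36/14 = 2.5714
Oct: (12 − 14)²/14 = 4/14 = 0.2857
Nov: (16 − 14)²/14 = 4/14 = 0.2857
Dec: (18 − 14)²/14 = 16/14 = 1.1429
Sum = 16.857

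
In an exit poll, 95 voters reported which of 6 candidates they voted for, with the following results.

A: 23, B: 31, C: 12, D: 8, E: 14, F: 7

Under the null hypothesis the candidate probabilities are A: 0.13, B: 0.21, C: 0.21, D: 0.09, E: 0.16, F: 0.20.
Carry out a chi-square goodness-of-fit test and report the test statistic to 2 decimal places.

26.18

Expected counts E_i = n·p_i: 95×0.13 = 12.35, 95×0.21 = 19.95, 95×0.21 = 19.95, 95×0.09 = 8.55, 95×0.16 = 15.2, 95×0.20 = 19.
cat         O        E   (O−E)²/E
A          23    12.35      9.184
B          31    19.95      6.120
C          12    19.95      3.168
D           8     8.55      0.035
E          14     15.2      0.095
F           7       19      7.579
Sum = 26.18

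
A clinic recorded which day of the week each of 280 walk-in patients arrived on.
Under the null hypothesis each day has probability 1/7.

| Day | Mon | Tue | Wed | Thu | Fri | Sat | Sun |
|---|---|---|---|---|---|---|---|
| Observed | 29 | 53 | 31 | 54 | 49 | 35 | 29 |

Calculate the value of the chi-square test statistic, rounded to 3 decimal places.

19.850

Under H₀ each category has probability 1/7, so each expected count is 280/7 = 40.
cat         O        E   (O−E)²/E
Mon        29       40     3.0250
Tue        53       40     4.2250
Wed        31       40     2.0250
Thu        54       40     4.9000
Fri        49       40     2.0250
Sat        35       40     0.6250
Sun        29       40     3.0250
Sum = 19.850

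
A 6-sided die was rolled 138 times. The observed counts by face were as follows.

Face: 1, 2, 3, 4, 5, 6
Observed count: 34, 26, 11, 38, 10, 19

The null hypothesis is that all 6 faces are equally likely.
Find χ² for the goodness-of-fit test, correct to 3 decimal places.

29.739

Expected count for each of the 6 categories: 138/6 = 23.
χ² = (34−23)²/23 + (26−23)²/23 + (11−23)²/23 + (38−23)²/23 + (10−23)²/23 + (19−23)²/23
   = 5.2609 + 0.3913 + 6.2609 + 9.7826 + 7.3478 + 0.6957
Sum = 29.739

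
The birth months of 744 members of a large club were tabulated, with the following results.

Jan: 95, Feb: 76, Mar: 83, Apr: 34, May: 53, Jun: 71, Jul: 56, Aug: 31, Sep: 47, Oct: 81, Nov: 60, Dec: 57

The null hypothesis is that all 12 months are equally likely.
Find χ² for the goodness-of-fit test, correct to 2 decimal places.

69.10

Under H₀ each category has probability 1/12, so each expected count is 744/12 = 62.
Jan: (95 − 62)²/62 = 1089/62 = 17.565
Feb: (76 − 62)²/62 = 196/62 = 3.161
Mar: (83 − 62)²/62 = 441/62 = 7.113
Apr: (34 − 62)²/62 = 784/62 = 12.645
May: (53 − 62)²/62 = 81/62 = 1.306
Jun: (71 − 62)²/62 = 81/62 = 1.306
Jul: (56 − 62)²/62 = 36/62 = 0.581
Aug: (31 − 62)²/62 = 961/62 = 15.500
Sep: (47 − 62)²/62 = 225/62 = 3.629
Oct: (81 − 62)²/62 = 361/62 = 5.823
Nov: (60 − 62)²/62 = 4/62 = 0.065
Dec: (57 − 62)²/62 = 25/62 = 0.403
Sum = 69.10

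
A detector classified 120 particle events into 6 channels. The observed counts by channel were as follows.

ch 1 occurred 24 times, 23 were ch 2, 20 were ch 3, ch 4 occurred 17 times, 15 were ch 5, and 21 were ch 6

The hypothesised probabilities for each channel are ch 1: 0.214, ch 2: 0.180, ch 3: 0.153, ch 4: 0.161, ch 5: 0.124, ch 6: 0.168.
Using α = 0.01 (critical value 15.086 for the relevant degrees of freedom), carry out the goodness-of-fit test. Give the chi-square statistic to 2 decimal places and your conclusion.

Expected counts E_i = n·p_i: 120×0.214 = 25.68, 120×0.180 = 21.6, 120×0.153 = 18.36, 120×0.161 = 19.32, 120×0.124 = 14.88, 120×0.168 = 20.16.
χ² = (24−25.68)²/25.68 + (23−21.6)²/21.6 + (20−18.36)²/18.36 + (17−19.32)²/19.32 + (15−14.88)²/14.88 + (21−20.16)²/20.16
   = 0.110 + 0.091 + 0.146 + 0.279 + 0.001 + 0.035
Sum = 0.66
df = 5. Since 0.66 < 15.086, we do not reject H₀.

0.66; do not reject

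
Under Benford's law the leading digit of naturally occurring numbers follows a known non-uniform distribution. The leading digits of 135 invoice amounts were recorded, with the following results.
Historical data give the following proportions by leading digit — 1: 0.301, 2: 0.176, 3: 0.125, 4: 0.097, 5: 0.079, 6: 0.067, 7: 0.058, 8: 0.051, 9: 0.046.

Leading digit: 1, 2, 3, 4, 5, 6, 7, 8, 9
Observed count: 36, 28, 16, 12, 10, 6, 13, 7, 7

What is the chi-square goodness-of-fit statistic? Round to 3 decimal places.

6.005

Expected counts E_i = n·p_i: 135×0.301 = 40.635, 135×0.176 = 23.76, 135×0.125 = 16.875, 135×0.097 = 13.095, 135×0.079 = 10.665, 135×0.067 = 9.045, 135×0.058 = 7.83, 135×0.051 = 6.885, 135×0.046 = 6.21.
1: (36 − 40.635)²/40.635 = 21.483225/40.635 = 0.5287
2: (28 − 23.76)²/23.76 = 17.9776/23.76 = 0.7566
3: (16 − 16.875)²/16.875 = 0.765625/16.875 = 0.0454
4: (12 − 13.095)²/13.095 = 1.199025/13.095 = 0.0916
5: (10 − 10.665)²/10.665 = 0.442225/10.665 = 0.0415
6: (6 − 9.045)²/9.045 = 9.272025/9.045 = 1.0251
7: (13 − 7.83)²/7.83 = 26.7289/7.83 = 3.4137
8: (7 − 6.885)²/6.885 = 0.013225/6.885 = 0.0019
9: (7 − 6.21)²/6.21 = 0.6241/6.21 = 0.1005
Sum = 6.005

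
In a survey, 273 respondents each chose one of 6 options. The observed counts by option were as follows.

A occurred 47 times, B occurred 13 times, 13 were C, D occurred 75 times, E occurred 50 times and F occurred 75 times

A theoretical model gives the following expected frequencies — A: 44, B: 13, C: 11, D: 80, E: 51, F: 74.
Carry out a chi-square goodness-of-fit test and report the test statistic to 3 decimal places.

0.914

cat         O        E   (O−E)²/E
A          47       44     0.2045
B          13       13     0.0000
C          13       11     0.3636
D          75       80     0.3125
E          50       51     0.0196
F          75       74     0.0135
Sum = 0.914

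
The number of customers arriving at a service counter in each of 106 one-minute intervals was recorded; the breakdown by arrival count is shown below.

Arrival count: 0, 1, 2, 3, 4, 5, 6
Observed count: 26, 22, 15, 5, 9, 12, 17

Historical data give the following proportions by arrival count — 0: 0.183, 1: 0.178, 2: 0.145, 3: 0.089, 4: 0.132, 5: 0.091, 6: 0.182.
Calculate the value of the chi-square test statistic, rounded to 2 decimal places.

7.49

Expected counts E_i = n·p_i: 106×0.183 = 19.398, 106×0.178 = 18.868, 106×0.145 = 15.37, 106×0.089 = 9.434, 106×0.132 = 13.992, 106×0.091 = 9.646, 106×0.182 = 19.292.
cat         O        E   (O−E)²/E
0          26   19.398      2.247
1          22   18.868      0.520
2          15    15.37      0.009
3           5    9.434      2.084
4           9   13.992      1.781
5          12    9.646      0.574
6          17   19.292      0.272
Sum = 7.49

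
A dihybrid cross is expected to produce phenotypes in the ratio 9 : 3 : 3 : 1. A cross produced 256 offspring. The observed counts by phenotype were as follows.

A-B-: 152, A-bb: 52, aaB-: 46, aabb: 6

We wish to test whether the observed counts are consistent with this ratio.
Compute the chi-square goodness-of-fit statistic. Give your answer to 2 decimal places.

7.11

Ratio total = 16. Expected counts: 256×9/16 = 144, 256×3/16 = 48, 256×3/16 = 48, 256×1/16 = 16.
A-B-: (152 − 144)²/144 = 64/144 = 0.444
A-bb: (52 − 48)²/48 = 16/48 = 0.333
aaB-: (46 − 48)²/48 = 4/48 = 0.083
aabb: (6 − 16)²/16 = 100/16 = 6.250
Sum = 7.11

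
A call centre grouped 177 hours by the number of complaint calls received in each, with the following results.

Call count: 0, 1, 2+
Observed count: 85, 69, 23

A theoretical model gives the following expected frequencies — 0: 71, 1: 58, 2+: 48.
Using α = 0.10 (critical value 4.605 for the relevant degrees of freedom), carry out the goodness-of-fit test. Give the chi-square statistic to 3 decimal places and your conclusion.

0: (85 − 71)²/71 = 196/71 = 2.7606
1: (69 − 58)²/58 = 121/58 = 2.0862
2+: (23 − 48)²/48 = 625/48 = 13.0208
Sum = 17.868
df = 2. Since 17.868 > 4.605, we reject H₀.

17.868; reject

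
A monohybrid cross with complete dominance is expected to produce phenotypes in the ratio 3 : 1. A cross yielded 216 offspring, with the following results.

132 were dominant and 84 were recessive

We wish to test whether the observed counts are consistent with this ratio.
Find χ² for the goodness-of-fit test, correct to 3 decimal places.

22.222

Ratio total = 4. Expected counts: 216×3/4 = 162, 216×1/4 = 54.
dominant: (132 − 162)²/162 = 900/162 = 5.5556
recessive: (84 − 54)²/54 = 900/54 = 16.6667
Sum = 22.222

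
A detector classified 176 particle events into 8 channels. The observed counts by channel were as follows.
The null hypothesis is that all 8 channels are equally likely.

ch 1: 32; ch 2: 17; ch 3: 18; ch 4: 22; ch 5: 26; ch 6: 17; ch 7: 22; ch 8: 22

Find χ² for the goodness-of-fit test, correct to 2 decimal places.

Expected count for each of the 8 categories: 176/8 = 22.
χ² = (32−22)²/22 + (17−22)²/22 + (18−22)²/22 + (22−22)²/22 + (26−22)²/22 + (17−22)²/22 + (22−22)²/22 + (22−22)²/22
   = 4.545 + 1.136 + 0.727 + 0.000 + 0.727 + 1.136 + 0.000 + 0.000
Sum = 8.27

8.27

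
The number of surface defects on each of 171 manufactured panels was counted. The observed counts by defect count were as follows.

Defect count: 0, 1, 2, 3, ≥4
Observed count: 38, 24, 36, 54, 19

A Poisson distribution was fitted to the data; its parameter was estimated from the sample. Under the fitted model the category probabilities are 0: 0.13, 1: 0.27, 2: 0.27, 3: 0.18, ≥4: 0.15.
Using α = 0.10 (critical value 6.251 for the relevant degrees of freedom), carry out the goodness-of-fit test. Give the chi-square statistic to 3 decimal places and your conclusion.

43.314; reject

Expected counts E_i = n·p_i: 171×0.13 = 22.23, 171×0.27 = 46.17, 171×0.27 = 46.17, 171×0.18 = 30.78, 171×0.15 = 25.65.
χ² = (38−22.23)²/22.23 + (24−46.17)²/46.17 + (36−46.17)²/46.17 + (54−30.78)²/30.78 + (19−25.65)²/25.65
   = 11.1873 + 10.6456 + 2.2402 + 17.5168 + 1.7241
Sum = 43.314
df = 3. Since 43.314 > 6.251, we reject H₀.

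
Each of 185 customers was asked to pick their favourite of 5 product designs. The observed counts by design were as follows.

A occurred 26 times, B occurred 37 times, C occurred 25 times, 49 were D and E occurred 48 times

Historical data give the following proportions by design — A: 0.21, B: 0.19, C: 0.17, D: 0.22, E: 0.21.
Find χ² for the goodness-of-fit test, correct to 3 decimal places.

9.518

Expected counts E_i = n·p_i: 185×0.21 = 38.85, 185×0.19 = 35.15, 185×0.17 = 31.45, 185×0.22 = 40.7, 185×0.21 = 38.85.
χ² = (26−38.85)²/38.85 + (37−35.15)²/35.15 + (25−31.45)²/31.45 + (49−40.7)²/40.7 + (48−38.85)²/38.85
   = 4.2503 + 0.0974 + 1.3228 + 1.6926 + 2.1550
Sum = 9.518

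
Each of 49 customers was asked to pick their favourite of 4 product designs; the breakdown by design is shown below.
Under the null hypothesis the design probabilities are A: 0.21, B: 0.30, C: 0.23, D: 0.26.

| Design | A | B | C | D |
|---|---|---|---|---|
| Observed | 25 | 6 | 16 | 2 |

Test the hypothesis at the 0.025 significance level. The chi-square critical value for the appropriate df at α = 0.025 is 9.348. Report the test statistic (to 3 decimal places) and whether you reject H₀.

37.217; reject

Expected counts E_i = n·p_i: 49×0.21 = 10.29, 49×0.30 = 14.7, 49×0.23 = 11.27, 49×0.26 = 12.74.
A: (25 − 10.29)²/10.29 = 216.3841/10.29 = 21.0286
B: (6 − 14.7)²/14.7 = 75.69/14.7 = 5.1490
C: (16 − 11.27)²/11.27 = 22.3729/11.27 = 1.9852
D: (2 − 12.74)²/12.74 = 115.3476/12.74 = 9.0540
Sum = 37.217
df = 3. Since 37.217 > 9.348, we reject H₀.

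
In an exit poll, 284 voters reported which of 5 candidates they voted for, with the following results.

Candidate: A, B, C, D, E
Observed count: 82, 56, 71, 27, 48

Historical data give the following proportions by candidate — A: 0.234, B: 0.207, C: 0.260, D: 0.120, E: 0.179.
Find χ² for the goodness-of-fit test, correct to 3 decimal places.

Expected counts E_i = n·p_i: 284×0.234 = 66.456, 284×0.207 = 58.788, 284×0.260 = 73.84, 284×0.120 = 34.08, 284×0.179 = 50.836.
cat         O        E   (O−E)²/E
A          82   66.456     3.6357
B          56   58.788     0.1322
C          71    73.84     0.1092
D          27    34.08     1.4708
E          48   50.836     0.1582
Sum = 5.506

5.506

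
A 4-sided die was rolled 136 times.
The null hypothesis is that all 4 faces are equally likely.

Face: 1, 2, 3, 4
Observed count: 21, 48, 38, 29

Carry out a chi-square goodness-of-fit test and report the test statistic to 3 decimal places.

Expected count for each of the 4 categories: 136/4 = 34.
χ² = (21−34)²/34 + (48−34)²/34 + (38−34)²/34 + (29−34)²/34
   = 4.9706 + 5.7647 + 0.4706 + 0.7353
Sum = 11.941

11.941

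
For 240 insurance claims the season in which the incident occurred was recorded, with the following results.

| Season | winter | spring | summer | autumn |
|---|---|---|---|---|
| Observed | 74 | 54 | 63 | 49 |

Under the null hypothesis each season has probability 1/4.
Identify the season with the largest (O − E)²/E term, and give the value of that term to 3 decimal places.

winter, 3.267

Under H₀ each category has probability 1/4, so each expected count is 240/4 = 60.
χ² = (74−60)²/60 + (54−60)²/60 + (63−60)²/60 + (49−60)²/60
   = 3.2667 + 0.6000 + 0.1500 + 2.0167
The largest term is for winter: 3.267.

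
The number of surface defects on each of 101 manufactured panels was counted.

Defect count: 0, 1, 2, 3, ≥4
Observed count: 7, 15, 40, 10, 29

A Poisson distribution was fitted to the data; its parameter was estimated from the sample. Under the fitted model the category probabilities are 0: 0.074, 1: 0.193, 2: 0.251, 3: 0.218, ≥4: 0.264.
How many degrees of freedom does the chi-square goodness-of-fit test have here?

3

There are k = 5 categories and 1 parameter estimated from the data, so df = 5 − 1 − 1 = 3.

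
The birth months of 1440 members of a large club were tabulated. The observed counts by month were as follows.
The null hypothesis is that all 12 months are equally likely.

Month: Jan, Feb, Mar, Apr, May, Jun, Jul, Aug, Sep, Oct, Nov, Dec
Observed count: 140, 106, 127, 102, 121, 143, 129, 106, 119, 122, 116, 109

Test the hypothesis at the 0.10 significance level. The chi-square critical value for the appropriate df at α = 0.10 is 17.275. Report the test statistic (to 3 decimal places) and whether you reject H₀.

15.983; do not reject

Expected count for each of the 12 categories: 1440/12 = 120.
χ² = (140−120)²/120 + (106−120)²/120 + (127−120)²/120 + (102−120)²/120 + (121−120)²/120 + (143−120)²/120 + (129−120)²/120 + (106−120)²/120 + (119−120)²/120 + (122−120)²/120 + (116−120)²/120 + (109−120)²/120
   = 3.3333 + 1.6333 + 0.4083 + 2.7000 + 0.0083 + 4.4083 + 0.6750 + 1.6333 + 0.0083 + 0.0333 + 0.1333 + 1.0083
Sum = 15.983
df = 11. Since 15.983 < 17.275, we do not reject H₀.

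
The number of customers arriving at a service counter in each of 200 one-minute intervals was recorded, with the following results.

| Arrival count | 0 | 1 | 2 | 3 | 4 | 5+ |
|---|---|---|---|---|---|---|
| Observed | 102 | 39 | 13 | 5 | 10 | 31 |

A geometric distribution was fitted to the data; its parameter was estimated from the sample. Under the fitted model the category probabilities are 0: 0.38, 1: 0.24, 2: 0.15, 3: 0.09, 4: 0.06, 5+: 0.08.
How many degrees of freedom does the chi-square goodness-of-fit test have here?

4

There are k = 6 categories and 1 parameter estimated from the data, so df = 6 − 1 − 1 = 4.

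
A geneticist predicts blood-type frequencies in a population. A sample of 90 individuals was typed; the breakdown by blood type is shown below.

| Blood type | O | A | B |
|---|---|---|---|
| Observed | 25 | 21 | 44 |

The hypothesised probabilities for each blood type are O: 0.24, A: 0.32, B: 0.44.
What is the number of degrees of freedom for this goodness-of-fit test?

2

There are k = 3 categories and no parameters were estimated from the data, so df = 3 − 1 = 2.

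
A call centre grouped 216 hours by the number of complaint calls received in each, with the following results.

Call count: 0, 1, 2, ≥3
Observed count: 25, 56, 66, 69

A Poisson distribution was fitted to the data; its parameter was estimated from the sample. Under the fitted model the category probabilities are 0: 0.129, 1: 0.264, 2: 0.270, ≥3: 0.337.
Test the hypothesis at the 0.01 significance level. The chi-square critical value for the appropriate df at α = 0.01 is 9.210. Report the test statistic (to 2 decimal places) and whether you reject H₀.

1.52; do not reject

Expected counts E_i = n·p_i: 216×0.129 = 27.864, 216×0.264 = 57.024, 216×0.270 = 58.32, 216×0.337 = 72.792.
cat         O        E   (O−E)²/E
0          25   27.864      0.294
1          56   57.024      0.018
2          66    58.32      1.011
≥3         69   72.792      0.198
Sum = 1.52
df = 2. Since 1.52 < 9.210, we do not reject H₀.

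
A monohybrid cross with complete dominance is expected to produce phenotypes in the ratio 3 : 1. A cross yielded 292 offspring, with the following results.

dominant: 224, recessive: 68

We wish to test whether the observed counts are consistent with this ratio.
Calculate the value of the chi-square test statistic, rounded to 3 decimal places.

0.457

Ratio total = 4. Expected counts: 292×3/4 = 219, 292×1/4 = 73.
dominant: (224 − 219)²/219 = 25/219 = 0.1142
recessive: (68 − 73)²/73 = 25/73 = 0.3425
Sum = 0.457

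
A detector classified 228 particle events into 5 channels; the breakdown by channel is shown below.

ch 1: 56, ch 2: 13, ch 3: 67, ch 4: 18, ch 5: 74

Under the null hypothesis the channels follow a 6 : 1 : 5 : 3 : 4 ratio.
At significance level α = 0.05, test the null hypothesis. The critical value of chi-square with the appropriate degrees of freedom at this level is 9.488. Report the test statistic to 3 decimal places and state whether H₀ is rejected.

27.539; reject

Ratio total = 19. Expected counts: 228×6/19 = 72, 228×1/19 = 12, 228×5/19 = 60, 228×3/19 = 36, 228×4/19 = 48.
cat         O        E   (O−E)²/E
ch 1       56       72     3.5556
ch 2       13       12     0.0833
ch 3       67       60     0.8167
ch 4       18       36     9.0000
ch 5       74       48    14.0833
Sum = 27.539
df = 4. Since 27.539 > 9.488, we reject H₀.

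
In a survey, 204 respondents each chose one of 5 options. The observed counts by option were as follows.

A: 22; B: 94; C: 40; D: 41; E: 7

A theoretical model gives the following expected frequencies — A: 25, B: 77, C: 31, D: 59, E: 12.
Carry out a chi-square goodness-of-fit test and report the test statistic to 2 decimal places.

14.30

A: (22 − 25)²/25 = 9/25 = 0.360
B: (94 − 77)²/77 = 289/77 = 3.753
C: (40 − 31)²/31 = 81/31 = 2.613
D: (41 − 59)²/59 = 324/59 = 5.492
E: (7 − 12)²/12 = 25/12 = 2.083
Sum = 14.30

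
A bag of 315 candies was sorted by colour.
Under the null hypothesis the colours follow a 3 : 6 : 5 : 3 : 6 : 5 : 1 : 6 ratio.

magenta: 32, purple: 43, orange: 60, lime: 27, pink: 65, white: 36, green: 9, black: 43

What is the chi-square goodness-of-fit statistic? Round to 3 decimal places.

Ratio total = 35. Expected counts: 315×3/35 = 27, 315×6/35 = 54, 315×5/35 = 45, 315×3/35 = 27, 315×6/35 = 54, 315×5/35 = 45, 315×1/35 = 9, 315×6/35 = 54.
χ² = (32−27)²/27 + (43−54)²/54 + (60−45)²/45 + (27−27)²/27 + (65−54)²/54 + (36−45)²/45 + (9−9)²/9 + (43−54)²/54
   = 0.9259 + 2.2407 + 5.0000 + 0.0000 + 2.2407 + 1.8000 + 0.0000 + 2.2407
Sum = 14.448

14.448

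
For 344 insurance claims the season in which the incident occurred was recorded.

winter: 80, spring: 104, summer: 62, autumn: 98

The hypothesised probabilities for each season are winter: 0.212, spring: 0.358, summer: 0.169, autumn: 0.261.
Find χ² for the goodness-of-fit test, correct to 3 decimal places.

4.673

Expected counts E_i = n·p_i: 344×0.212 = 72.928, 344×0.358 = 123.152, 344×0.169 = 58.136, 344×0.261 = 89.784.
χ² = (80−72.928)²/72.928 + (104−123.152)²/123.152 + (62−58.136)²/58.136 + (98−89.784)²/89.784
   = 0.6858 + 2.9784 + 0.2568 + 0.7518
Sum = 4.673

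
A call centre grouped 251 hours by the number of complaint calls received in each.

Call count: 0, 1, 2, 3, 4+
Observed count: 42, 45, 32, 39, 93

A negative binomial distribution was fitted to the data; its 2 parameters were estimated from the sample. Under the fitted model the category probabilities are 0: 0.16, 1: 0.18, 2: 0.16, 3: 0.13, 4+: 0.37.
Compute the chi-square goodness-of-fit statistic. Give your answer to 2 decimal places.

2.99

Expected counts E_i = n·p_i: 251×0.16 = 40.16, 251×0.18 = 45.18, 251×0.16 = 40.16, 251×0.13 = 32.63, 251×0.37 = 92.87.
cat         O        E   (O−E)²/E
0          42    40.16      0.084
1          45    45.18      0.001
2          32    40.16      1.658
3          39    32.63      1.244
4+         93    92.87      0.000
Sum = 2.99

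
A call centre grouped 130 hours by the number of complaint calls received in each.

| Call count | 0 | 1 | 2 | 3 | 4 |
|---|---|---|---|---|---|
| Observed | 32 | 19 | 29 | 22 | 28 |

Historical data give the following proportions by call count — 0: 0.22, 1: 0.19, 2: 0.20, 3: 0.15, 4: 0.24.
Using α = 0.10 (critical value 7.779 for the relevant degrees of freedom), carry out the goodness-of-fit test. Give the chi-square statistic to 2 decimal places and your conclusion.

2.71; do not reject

Expected counts E_i = n·p_i: 130×0.22 = 28.6, 130×0.19 = 24.7, 130×0.20 = 26, 130×0.15 = 19.5, 130×0.24 = 31.2.
cat         O        E   (O−E)²/E
0          32     28.6      0.404
1          19     24.7      1.315
2          29       26      0.346
3          22     19.5      0.321
4          28     31.2      0.328
Sum = 2.71
df = 4. Since 2.71 < 7.779, we do not reject H₀.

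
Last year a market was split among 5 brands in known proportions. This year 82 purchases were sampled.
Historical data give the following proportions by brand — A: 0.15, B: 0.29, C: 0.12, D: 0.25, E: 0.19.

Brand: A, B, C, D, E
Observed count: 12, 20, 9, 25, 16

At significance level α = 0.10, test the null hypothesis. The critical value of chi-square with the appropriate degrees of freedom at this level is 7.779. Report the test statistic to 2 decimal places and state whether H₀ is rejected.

1.68; do not reject

Expected counts E_i = n·p_i: 82×0.15 = 12.3, 82×0.29 = 23.78, 82×0.12 = 9.84, 82×0.25 = 20.5, 82×0.19 = 15.58.
cat         O        E   (O−E)²/E
A          12     12.3      0.007
B          20    23.78      0.601
C           9     9.84      0.072
D          25     20.5      0.988
E          16    15.58      0.011
Sum = 1.68
df = 4. Since 1.68 < 7.779, we do not reject H₀.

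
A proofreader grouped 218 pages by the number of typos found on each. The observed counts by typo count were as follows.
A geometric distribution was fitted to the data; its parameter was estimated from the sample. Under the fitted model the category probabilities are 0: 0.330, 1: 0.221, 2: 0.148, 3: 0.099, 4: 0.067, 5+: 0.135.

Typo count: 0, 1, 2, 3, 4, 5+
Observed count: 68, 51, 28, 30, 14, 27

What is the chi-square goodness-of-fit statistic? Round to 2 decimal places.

4.45

Expected counts E_i = n·p_i: 218×0.330 = 71.94, 218×0.221 = 48.178, 218×0.148 = 32.264, 218×0.099 = 21.582, 218×0.067 = 14.606, 218×0.135 = 29.43.
0: (68 − 71.94)²/71.94 = 15.5236/71.94 = 0.216
1: (51 − 48.178)²/48.178 = 7.963684/48.178 = 0.165
2: (28 − 32.264)²/32.264 = 18.181696/32.264 = 0.564
3: (30 − 21.582)²/21.582 = 70.862724/21.582 = 3.283
4: (14 − 14.606)²/14.606 = 0.367236/14.606 = 0.025
5+: (27 − 29.43)²/29.43 = 5.9049/29.43 = 0.201
Sum = 4.45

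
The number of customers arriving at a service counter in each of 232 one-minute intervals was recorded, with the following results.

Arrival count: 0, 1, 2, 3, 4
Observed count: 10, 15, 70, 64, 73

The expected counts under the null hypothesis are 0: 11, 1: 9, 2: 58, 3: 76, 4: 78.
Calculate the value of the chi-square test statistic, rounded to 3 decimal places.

8.789

0: (10 − 11)²/11 = 1/11 = 0.0909
1: (15 − 9)²/9 = 36/9 = 4.0000
2: (70 − 58)²/58 = 144/58 = 2.4828
3: (64 − 76)²/76 = 144/76 = 1.8947
4: (73 − 78)²/78 = 25/78 = 0.3205
Sum = 8.789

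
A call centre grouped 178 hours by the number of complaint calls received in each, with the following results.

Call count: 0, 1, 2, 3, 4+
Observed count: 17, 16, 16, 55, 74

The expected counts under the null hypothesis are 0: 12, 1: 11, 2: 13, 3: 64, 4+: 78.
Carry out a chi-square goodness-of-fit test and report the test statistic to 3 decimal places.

χ² = (17−12)²/12 + (16−11)²/11 + (16−13)²/13 + (55−64)²/64 + (74−78)²/78
   = 2.0833 + 2.2727 + 0.6923 + 1.2656 + 0.2051
Sum = 6.519

6.519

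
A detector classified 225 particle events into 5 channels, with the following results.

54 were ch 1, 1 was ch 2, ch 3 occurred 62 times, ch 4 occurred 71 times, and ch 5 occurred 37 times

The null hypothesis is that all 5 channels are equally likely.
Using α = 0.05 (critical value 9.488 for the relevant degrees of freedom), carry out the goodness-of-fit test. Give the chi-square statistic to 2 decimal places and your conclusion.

67.69; reject

Expected count for each of the 5 categories: 225/5 = 45.
χ² = (54−45)²/45 + (1−45)²/45 + (62−45)²/45 + (71−45)²/45 + (37−45)²/45
   = 1.800 + 43.022 + 6.422 + 15.022 + 1.422
Sum = 67.69
df = 4. Since 67.69 > 9.488, we reject H₀.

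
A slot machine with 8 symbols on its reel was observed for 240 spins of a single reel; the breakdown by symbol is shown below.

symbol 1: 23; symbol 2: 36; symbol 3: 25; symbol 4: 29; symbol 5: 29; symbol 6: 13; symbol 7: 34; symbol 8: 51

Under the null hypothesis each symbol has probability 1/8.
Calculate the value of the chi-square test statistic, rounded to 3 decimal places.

Expected count for each of the 8 categories: 240/8 = 30.
symbol 1: (23 − 30)²/30 = 49/30 = 1.6333
symbol 2: (36 − 30)²/30 = 36/30 = 1.2000
symbol 3: (25 − 30)²/30 = 25/30 = 0.8333
symbol 4: (29 − 30)²/30 = 1/30 = 0.0333
symbol 5: (29 − 30)²/30 = 1/30 = 0.0333
symbol 6: (13 − 30)²/30 = 289/30 = 9.6333
symbol 7: (34 − 30)²/30 = 16/30 = 0.5333
symbol 8: (51 − 30)²/30 = 441/30 = 14.7000
Sum = 28.600

28.600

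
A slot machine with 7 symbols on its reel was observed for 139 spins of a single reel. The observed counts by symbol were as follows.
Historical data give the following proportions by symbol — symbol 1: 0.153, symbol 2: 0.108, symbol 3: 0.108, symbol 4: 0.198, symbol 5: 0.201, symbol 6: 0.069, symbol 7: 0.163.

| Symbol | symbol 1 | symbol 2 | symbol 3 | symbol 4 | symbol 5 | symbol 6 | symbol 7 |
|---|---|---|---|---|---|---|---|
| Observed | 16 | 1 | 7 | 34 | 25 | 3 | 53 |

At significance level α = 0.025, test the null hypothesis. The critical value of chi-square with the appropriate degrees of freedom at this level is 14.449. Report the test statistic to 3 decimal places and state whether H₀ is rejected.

Expected counts E_i = n·p_i: 139×0.153 = 21.267, 139×0.108 = 15.012, 139×0.108 = 15.012, 139×0.198 = 27.522, 139×0.201 = 27.939, 139×0.069 = 9.591, 139×0.163 = 22.657.
symbol 1: (16 − 21.267)²/21.267 = 27.741289/21.267 = 1.3044
symbol 2: (1 − 15.012)²/15.012 = 196.336144/15.012 = 13.0786
symbol 3: (7 − 15.012)²/15.012 = 64.192144/15.012 = 4.2761
symbol 4: (34 − 27.522)²/27.522 = 41.964484/27.522 = 1.5248
symbol 5: (25 − 27.939)²/27.939 = 8.637721/27.939 = 0.3092
symbol 6: (3 − 9.591)²/9.591 = 43.441281/9.591 = 4.5294
symbol 7: (53 − 22.657)²/22.657 = 920.697649/22.657 = 40.6363
Sum = 65.659
df = 6. Since 65.659 > 14.449, we reject H₀.

65.659; reject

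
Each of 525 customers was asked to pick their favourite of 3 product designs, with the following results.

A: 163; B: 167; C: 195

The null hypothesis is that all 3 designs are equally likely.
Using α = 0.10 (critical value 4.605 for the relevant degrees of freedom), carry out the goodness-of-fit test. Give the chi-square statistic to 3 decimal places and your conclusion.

Under H₀ each category has probability 1/3, so each expected count is 525/3 = 175.
A: (163 − 175)²/175 = 144/175 = 0.8229
B: (167 − 175)²/175 = 64/175 = 0.3657
C: (195 − 175)²/175 = 400/175 = 2.2857
Sum = 3.474
df = 2. Since 3.474 < 4.605, we do not reject H₀.

3.474; do not reject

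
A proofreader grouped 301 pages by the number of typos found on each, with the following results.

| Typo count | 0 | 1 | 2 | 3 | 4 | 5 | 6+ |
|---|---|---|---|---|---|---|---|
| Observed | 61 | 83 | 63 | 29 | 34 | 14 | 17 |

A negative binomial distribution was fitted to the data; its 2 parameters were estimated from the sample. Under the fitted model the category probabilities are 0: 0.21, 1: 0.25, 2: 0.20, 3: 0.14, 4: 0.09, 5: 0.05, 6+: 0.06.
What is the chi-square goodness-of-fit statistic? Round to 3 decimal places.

Expected counts E_i = n·p_i: 301×0.21 = 63.21, 301×0.25 = 75.25, 301×0.20 = 60.2, 301×0.14 = 42.14, 301×0.09 = 27.09, 301×0.05 = 15.05, 301×0.06 = 18.06.
χ² = (61−63.21)²/63.21 + (83−75.25)²/75.25 + (63−60.2)²/60.2 + (29−42.14)²/42.14 + (34−27.09)²/27.09 + (14−15.05)²/15.05 + (17−18.06)²/18.06
   = 0.0773 + 0.7982 + 0.1302 + 4.0973 + 1.7626 + 0.0733 + 0.0622
Sum = 7.001

7.001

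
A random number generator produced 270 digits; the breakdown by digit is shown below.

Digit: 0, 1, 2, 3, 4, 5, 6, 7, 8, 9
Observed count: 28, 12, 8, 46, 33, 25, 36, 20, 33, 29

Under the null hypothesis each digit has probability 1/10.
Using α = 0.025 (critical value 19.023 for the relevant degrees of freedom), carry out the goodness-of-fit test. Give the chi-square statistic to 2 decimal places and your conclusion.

Under H₀ each category has probability 1/10, so each expected count is 270/10 = 27.
0: (28 − 27)²/27 = 1/27 = 0.037
1: (12 − 27)²/27 = 225/27 = 8.333
2: (8 − 27)²/27 = 361/27 = 13.370
3: (46 − 27)²/27 = 361/27 = 13.370
4: (33 − 27)²/27 = 36/27 = 1.333
5: (25 − 27)²/27 = 4/27 = 0.148
6: (36 − 27)²/27 = 81/27 = 3.000
7: (20 − 27)²/27 = 49/27 = 1.815
8: (33 − 27)²/27 = 36/27 = 1.333
9: (29 − 27)²/27 = 4/27 = 0.148
Sum = 42.89
df = 9. Since 42.89 > 19.023, we reject H₀.

42.89; reject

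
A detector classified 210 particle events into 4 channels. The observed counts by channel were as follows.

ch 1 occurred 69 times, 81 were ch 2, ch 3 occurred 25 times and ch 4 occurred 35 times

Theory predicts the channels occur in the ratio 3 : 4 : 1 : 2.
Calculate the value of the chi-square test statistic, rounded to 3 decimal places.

Ratio total = 10. Expected counts: 210×3/10 = 63, 210×4/10 = 84, 210×1/10 = 21, 210×2/10 = 42.
χ² = (69−63)²/63 + (81−84)²/84 + (25−21)²/21 + (35−42)²/42
   = 0.5714 + 0.1071 + 0.7619 + 1.1667
Sum = 2.607

2.607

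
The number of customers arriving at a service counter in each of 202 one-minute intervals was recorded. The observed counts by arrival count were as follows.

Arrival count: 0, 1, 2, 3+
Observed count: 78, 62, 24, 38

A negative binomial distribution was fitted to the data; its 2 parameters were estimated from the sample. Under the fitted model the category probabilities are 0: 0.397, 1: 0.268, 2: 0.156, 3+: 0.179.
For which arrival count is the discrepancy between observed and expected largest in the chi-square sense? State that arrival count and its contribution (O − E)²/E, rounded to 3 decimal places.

2, 1.791

Expected counts E_i = n·p_i: 202×0.397 = 80.194, 202×0.268 = 54.136, 202×0.156 = 31.512, 202×0.179 = 36.158.
0: (78 − 80.194)²/80.194 = 4.813636/80.194 = 0.0600
1: (62 − 54.136)²/54.136 = 61.842496/54.136 = 1.1424
2: (24 − 31.512)²/31.512 = 56.430144/31.512 = 1.7908
3+: (38 − 36.158)²/36.158 = 3.392964/36.158 = 0.0938
The largest term is for 2: 1.791.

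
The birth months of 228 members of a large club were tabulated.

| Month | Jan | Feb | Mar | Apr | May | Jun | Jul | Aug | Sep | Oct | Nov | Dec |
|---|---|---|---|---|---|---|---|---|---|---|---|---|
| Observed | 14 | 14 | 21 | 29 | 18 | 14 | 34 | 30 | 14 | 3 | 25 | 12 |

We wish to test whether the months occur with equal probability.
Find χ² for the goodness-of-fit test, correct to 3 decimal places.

Expected count for each of the 12 categories: 228/12 = 19.
χ² = (14−19)²/19 + (14−19)²/19 + (21−19)²/19 + (29−19)²/19 + (18−19)²/19 + (14−19)²/19 + (34−19)²/19 + (30−19)²/19 + (14−19)²/19 + (3−19)²/19 + (25−19)²/19 + (12−19)²/19
   = 1.3158 + 1.3158 + 0.2105 + 5.2632 + 0.0526 + 1.3158 + 11.8421 + 6.3684 + 1.3158 + 13.4737 + 1.8947 + 2.5789
Sum = 46.947

46.947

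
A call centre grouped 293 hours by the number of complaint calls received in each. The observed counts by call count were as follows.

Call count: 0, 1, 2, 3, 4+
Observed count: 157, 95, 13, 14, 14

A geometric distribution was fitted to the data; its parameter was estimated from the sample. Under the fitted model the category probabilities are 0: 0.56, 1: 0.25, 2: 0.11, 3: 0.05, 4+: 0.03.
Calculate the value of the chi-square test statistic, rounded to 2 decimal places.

Expected counts E_i = n·p_i: 293×0.56 = 164.08, 293×0.25 = 73.25, 293×0.11 = 32.23, 293×0.05 = 14.65, 293×0.03 = 8.79.
cat         O        E   (O−E)²/E
0         157   164.08      0.305
1          95    73.25      6.458
2          13    32.23     11.474
3          14    14.65      0.029
4+         14     8.79      3.088
Sum = 21.35

21.35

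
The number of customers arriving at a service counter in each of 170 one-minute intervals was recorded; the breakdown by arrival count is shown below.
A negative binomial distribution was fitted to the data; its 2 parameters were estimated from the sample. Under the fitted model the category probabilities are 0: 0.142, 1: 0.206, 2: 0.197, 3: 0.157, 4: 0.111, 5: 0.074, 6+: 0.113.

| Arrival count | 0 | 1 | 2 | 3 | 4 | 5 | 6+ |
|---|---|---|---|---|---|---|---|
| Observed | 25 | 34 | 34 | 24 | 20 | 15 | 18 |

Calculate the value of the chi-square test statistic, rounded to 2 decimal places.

Expected counts E_i = n·p_i: 170×0.142 = 24.14, 170×0.206 = 35.02, 170×0.197 = 33.49, 170×0.157 = 26.69, 170×0.111 = 18.87, 170×0.074 = 12.58, 170×0.113 = 19.21.
χ² = (25−24.14)²/24.14 + (34−35.02)²/35.02 + (34−33.49)²/33.49 + (24−26.69)²/26.69 + (20−18.87)²/18.87 + (15−12.58)²/12.58 + (18−19.21)²/19.21
   = 0.031 + 0.030 + 0.008 + 0.271 + 0.068 + 0.466 + 0.076
Sum = 0.95

0.95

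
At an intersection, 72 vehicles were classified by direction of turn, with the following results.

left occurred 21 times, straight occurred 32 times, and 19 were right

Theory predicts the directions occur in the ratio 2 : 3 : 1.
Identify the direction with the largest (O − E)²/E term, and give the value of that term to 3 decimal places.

Ratio total = 6. Expected counts: 72×2/6 = 24, 72×3/6 = 36, 72×1/6 = 12.
χ² = (21−24)²/24 + (32−36)²/36 + (19−12)²/12
   = 0.3750 + 0.4444 + 4.0833
The largest term is for right: 4.083.

right, 4.083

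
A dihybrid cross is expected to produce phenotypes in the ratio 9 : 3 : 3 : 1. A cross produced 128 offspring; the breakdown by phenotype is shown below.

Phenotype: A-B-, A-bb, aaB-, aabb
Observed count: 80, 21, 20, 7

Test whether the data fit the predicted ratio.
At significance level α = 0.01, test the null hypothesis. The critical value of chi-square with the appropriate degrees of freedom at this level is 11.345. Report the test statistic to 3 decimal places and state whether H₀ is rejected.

Ratio total = 16. Expected counts: 128×9/16 = 72, 128×3/16 = 24, 128×3/16 = 24, 128×1/16 = 8.
χ² = (80−72)²/72 + (21−24)²/24 + (20−24)²/24 + (7−8)²/8
   = 0.8889 + 0.3750 + 0.6667 + 0.1250
Sum = 2.056
df = 3. Since 2.056 < 11.345, we do not reject H₀.

2.056; do not reject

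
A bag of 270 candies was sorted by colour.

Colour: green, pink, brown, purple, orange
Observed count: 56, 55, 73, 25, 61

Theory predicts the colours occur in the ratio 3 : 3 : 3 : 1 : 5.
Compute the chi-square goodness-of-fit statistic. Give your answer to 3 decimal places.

18.844

Ratio total = 15. Expected counts: 270×3/15 = 54, 270×3/15 = 54, 270×3/15 = 54, 270×1/15 = 18, 270×5/15 = 90.
cat         O        E   (O−E)²/E
green      56       54     0.0741
pink       55       54     0.0185
brown      73       54     6.6852
purple     25       18     2.7222
orange     61       90     9.3444
Sum = 18.844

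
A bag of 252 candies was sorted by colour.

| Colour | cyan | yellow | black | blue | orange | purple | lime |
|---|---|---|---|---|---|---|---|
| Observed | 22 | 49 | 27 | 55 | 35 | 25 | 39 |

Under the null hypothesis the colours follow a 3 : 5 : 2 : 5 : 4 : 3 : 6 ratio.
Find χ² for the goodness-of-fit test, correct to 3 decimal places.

12.346

Ratio total = 28. Expected counts: 252×3/28 = 27, 252×5/28 = 45, 252×2/28 = 18, 252×5/28 = 45, 252×4/28 = 36, 252×3/28 = 27, 252×6/28 = 54.
cyan: (22 − 27)²/27 = 25/27 = 0.9259
yellow: (49 − 45)²/45 = 16/45 = 0.3556
black: (27 − 18)²/18 = 81/18 = 4.5000
blue: (55 − 45)²/45 = 100/45 = 2.2222
orange: (35 − 36)²/36 = 1/36 = 0.0278
purple: (25 − 27)²/27 = 4/27 = 0.1481
lime: (39 − 54)²/54 = 225/54 = 4.1667
Sum = 12.346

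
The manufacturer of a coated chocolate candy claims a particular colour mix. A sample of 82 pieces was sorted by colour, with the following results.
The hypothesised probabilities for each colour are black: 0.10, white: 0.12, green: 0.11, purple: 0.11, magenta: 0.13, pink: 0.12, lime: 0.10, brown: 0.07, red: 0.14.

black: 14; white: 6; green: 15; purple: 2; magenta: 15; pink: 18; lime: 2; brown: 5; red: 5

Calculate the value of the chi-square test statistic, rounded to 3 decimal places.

Expected counts E_i = n·p_i: 82×0.10 = 8.2, 82×0.12 = 9.84, 82×0.11 = 9.02, 82×0.11 = 9.02, 82×0.13 = 10.66, 82×0.12 = 9.84, 82×0.10 = 8.2, 82×0.07 = 5.74, 82×0.14 = 11.48.
χ² = (14−8.2)²/8.2 + (6−9.84)²/9.84 + (15−9.02)²/9.02 + (2−9.02)²/9.02 + (15−10.66)²/10.66 + (18−9.84)²/9.84 + (2−8.2)²/8.2 + (5−5.74)²/5.74 + (5−11.48)²/11.48
   = 4.1024 + 1.4985 + 3.9646 + 5.4635 + 1.7669 + 6.7668 + 4.6878 + 0.0954 + 3.6577
Sum = 32.004

32.004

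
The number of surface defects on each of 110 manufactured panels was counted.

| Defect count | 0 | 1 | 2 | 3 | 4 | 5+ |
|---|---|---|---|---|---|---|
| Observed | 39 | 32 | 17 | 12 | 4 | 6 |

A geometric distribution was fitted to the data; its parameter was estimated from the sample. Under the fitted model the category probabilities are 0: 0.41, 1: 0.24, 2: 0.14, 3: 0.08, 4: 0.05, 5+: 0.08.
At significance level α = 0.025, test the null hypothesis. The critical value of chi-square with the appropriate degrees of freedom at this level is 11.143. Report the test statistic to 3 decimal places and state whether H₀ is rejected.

4.643; do not reject

Expected counts E_i = n·p_i: 110×0.41 = 45.1, 110×0.24 = 26.4, 110×0.14 = 15.4, 110×0.08 = 8.8, 110×0.05 = 5.5, 110×0.08 = 8.8.
cat         O        E   (O−E)²/E
0          39     45.1     0.8251
1          32     26.4     1.1879
2          17     15.4     0.1662
3          12      8.8     1.1636
4           4      5.5     0.4091
5+          6      8.8     0.8909
Sum = 4.643
df = 4. Since 4.643 < 11.143, we do not reject H₀.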